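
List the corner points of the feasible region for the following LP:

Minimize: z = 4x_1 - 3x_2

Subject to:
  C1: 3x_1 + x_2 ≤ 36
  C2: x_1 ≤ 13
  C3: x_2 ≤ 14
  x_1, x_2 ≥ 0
Each vertex is the intersection of two constraint boundaries that also satisfies all remaining constraints:
  x_1 = 0 and x_2 = 0 → (0, 0)
  3x_1 + x_2 = 36 and x_2 = 0 → (12, 0)
  3x_1 + x_2 = 36 and x_2 = 14 → (7.333, 14)
  x_2 = 14 and x_1 = 0 → (0, 14)

Vertices: (0, 0), (12, 0), (7.333, 14), (0, 14)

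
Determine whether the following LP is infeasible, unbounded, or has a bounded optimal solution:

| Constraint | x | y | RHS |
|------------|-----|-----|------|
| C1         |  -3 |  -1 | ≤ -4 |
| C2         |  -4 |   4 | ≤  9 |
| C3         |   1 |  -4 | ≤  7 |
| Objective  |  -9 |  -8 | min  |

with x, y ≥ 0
Feasible point: (1, 1) satisfies every constraint, so the LP is feasible.
Direction d = (1, 1): for each constraint row a, a·d ≤ 0 —
  (-3)(1) + (-1)(1) = -4 ≤ 0
  (-4)(1) + (4)(1) = 0 ≤ 0
  (1)(1) + (-4)(1) = -3 ≤ 0
and d ≥ 0, so (1, 1) + t·d stays feasible for every t ≥ 0. Along this ray z = -9x - 8y changes by -17 per unit t, so z → −∞.

Unbounded: there is a feasible ray along which z → −∞.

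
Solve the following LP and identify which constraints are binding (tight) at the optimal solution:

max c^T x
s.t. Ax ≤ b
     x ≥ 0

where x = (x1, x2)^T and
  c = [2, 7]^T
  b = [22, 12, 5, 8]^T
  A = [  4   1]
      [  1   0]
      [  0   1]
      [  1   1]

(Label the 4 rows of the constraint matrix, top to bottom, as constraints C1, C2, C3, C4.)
Optimal: x1 = 3, x2 = 5
Binding: C3, C4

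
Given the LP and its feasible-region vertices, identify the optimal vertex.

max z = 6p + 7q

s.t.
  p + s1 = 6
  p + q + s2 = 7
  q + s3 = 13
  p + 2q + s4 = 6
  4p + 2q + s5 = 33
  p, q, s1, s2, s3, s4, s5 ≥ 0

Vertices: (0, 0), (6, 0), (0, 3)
(6, 0) with z = 36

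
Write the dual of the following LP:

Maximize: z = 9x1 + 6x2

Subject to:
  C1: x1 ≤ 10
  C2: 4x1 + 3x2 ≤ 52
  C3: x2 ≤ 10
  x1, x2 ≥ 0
Minimize: z = 10y1 + 52y2 + 10y3

Subject to:
  C1: -y1 - 4y2 ≤ -9
  C2: -3y2 - y3 ≤ -6
  y1, y2, y3 ≥ 0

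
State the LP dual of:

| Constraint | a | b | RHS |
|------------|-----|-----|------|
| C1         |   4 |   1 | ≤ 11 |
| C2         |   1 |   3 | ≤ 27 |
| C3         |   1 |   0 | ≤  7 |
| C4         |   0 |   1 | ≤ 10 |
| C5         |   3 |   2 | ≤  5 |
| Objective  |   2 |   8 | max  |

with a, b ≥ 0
Minimize: z = 11y1 + 27y2 + 7y3 + 10y4 + 5y5

Subject to:
  C1: -4y1 - y2 - y3 - 3y5 ≤ -2
  C2: -y1 - 3y2 - y4 - 2y5 ≤ -8
  y1, y2, y3, y4, y5 ≥ 0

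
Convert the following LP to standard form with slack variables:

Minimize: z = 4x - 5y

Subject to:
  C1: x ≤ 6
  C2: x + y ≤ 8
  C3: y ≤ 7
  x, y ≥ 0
min z = 4x - 5y

s.t.
  x + s1 = 6
  x + y + s2 = 8
  y + s3 = 7
  x, y, s1, s2, s3 ≥ 0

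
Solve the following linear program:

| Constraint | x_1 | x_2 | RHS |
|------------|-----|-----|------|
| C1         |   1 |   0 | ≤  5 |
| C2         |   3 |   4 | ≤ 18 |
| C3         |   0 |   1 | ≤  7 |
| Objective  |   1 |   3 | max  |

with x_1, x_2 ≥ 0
x_1 = 0, x_2 = 4.5, z = 13.5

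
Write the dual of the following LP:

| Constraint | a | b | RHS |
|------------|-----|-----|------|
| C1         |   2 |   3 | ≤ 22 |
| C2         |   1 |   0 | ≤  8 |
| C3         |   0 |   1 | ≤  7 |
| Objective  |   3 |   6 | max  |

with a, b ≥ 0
Minimize: z = 22y1 + 8y2 + 7y3

Subject to:
  C1: -2y1 - y2 ≤ -3
  C2: -3y1 - y3 ≤ -6
  y1, y2, y3 ≥ 0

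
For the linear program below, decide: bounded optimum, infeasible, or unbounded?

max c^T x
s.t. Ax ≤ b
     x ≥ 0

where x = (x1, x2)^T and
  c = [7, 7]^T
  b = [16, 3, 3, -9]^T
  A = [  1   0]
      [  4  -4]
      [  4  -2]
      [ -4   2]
One constraint requires 4x1 - 2x2 ≤ 3, while the constraint -4x1 + 2x2 ≤ -9 is equivalent to 4x1 - 2x2 ≥ 9. Together they would need 9 ≤ 4x1 - 2x2 ≤ 3, which is impossible since 9 > 3. No point satisfies all constraints.

Infeasible: no point satisfies all constraints simultaneously.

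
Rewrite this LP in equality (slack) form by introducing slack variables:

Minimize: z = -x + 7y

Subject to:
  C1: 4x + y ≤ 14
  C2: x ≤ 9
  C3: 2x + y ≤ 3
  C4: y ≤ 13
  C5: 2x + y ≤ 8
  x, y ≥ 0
min z = -x + 7y

s.t.
  4x + y + s1 = 14
  x + s2 = 9
  2x + y + s3 = 3
  y + s4 = 13
  2x + y + s5 = 8
  x, y, s1, s2, s3, s4, s5 ≥ 0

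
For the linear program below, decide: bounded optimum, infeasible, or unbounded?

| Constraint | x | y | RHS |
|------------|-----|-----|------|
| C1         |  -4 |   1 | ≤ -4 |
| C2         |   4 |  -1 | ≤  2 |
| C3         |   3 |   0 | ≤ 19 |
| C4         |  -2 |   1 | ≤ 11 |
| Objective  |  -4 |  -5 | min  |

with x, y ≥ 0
C2 requires 4x - y ≤ 2, while C1 (-4x + y ≤ -4) is equivalent to 4x - y ≥ 4. Together they would need 4 ≤ 4x - y ≤ 2, which is impossible since 4 > 2. No point satisfies all constraints.

Infeasible — the constraint set is empty.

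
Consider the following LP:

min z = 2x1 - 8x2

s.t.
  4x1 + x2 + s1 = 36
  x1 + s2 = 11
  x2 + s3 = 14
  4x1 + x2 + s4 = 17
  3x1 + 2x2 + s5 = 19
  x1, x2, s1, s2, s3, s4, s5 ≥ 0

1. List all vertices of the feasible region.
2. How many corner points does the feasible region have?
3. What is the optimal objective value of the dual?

1. (0, 0), (4.25, 0), (3, 5), (0, 9.5)
2. 4
3. -76 (by strong duality, equal to the primal optimum)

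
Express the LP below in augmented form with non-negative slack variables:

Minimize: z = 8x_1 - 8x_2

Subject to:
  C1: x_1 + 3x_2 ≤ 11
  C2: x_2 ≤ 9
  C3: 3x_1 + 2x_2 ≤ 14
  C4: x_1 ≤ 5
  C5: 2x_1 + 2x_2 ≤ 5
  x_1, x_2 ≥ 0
min z = 8x_1 - 8x_2

s.t.
  x_1 + 3x_2 + s1 = 11
  x_2 + s2 = 9
  3x_1 + 2x_2 + s3 = 14
  x_1 + s4 = 5
  2x_1 + 2x_2 + s5 = 5
  x_1, x_2, s1, s2, s3, s4, s5 ≥ 0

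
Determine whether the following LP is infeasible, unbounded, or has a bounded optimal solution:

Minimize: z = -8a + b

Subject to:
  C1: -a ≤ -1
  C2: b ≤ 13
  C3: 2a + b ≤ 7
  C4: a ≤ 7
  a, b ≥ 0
The point (3.5, 0) satisfies every constraint, so the LP is feasible; the constraints give a ≤ 7 and b ≤ 13, which with a, b ≥ 0 keep the feasible region inside a bounded box. A feasible, bounded LP attains a finite optimum at a vertex.

Evaluating z = -8a + b at each vertex:
  (1, 0): z = -8
  (3.5, 0): z = -28
  (1, 5): z = -3

Feasible with finite optimum z* = -28 at (3.5, 0).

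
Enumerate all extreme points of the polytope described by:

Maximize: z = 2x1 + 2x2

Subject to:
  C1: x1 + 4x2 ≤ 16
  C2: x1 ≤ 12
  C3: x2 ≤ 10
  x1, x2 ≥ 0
Each vertex is the intersection of two constraint boundaries that also satisfies all remaining constraints:
  x1 = 0 and x2 = 0 → (0, 0)
  x1 = 12 and x2 = 0 → (12, 0)
  x1 + 4x2 = 16 and x1 = 12 → (12, 1)
  x1 + 4x2 = 16 and x1 = 0 → (0, 4)

Vertices: (0, 0), (12, 0), (12, 1), (0, 4)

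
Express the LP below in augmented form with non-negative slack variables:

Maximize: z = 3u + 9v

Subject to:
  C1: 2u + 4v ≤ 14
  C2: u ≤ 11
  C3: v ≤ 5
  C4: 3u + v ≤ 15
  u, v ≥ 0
max z = 3u + 9v

s.t.
  2u + 4v + s1 = 14
  u + s2 = 11
  v + s3 = 5
  3u + v + s4 = 15
  u, v, s1, s2, s3, s4 ≥ 0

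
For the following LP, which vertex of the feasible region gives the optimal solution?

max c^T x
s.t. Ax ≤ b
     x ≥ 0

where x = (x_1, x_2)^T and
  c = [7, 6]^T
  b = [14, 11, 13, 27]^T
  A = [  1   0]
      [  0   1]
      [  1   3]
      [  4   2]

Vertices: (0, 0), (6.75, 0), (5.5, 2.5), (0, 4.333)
(5.5, 2.5) with z = 53.5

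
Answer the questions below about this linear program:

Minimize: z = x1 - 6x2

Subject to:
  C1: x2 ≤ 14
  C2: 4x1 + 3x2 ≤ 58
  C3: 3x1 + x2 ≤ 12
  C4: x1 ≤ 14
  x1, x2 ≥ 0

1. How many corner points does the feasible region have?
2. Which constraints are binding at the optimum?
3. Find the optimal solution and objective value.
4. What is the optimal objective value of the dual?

1. 3
2. C3, x1 ≥ 0
3. x1 = 0, x2 = 12, z = -72
4. -72 (by strong duality, equal to the primal optimum)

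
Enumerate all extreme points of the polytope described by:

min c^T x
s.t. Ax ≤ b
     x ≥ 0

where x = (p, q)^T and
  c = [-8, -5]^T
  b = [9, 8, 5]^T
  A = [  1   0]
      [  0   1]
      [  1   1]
Each vertex is the intersection of two constraint boundaries that also satisfies all remaining constraints:
  p = 0 and q = 0 → (0, 0)
  p + q = 5 and q = 0 → (5, 0)
  p + q = 5 and p = 0 → (0, 5)

Vertices: (0, 0), (5, 0), (0, 5)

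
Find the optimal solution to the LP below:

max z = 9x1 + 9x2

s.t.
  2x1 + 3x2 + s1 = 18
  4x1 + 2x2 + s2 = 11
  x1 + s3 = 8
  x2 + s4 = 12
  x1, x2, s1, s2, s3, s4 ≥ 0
Each vertex is the intersection of two constraint boundaries that also satisfies all remaining constraints:
  x1 = 0 and x2 = 0 → (0, 0)
  4x1 + 2x2 = 11 and x2 = 0 → (2.75, 0)
  4x1 + 2x2 = 11 and x1 = 0 → (0, 5.5)

Evaluating z = 9x1 + 9x2 at each vertex:
  (0, 0): z = 0
  (2.75, 0): z = 24.75
  (0, 5.5): z = 49.5

The maximum is at (0, 5.5) with z = 49.5.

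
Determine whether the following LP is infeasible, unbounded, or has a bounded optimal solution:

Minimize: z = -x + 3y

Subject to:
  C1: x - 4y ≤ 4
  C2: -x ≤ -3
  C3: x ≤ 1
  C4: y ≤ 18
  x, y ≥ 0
C3 requires x ≤ 1, while C2 (-x ≤ -3) is equivalent to x ≥ 3. Together they would need 3 ≤ x ≤ 1, which is impossible since 3 > 1. No point satisfies all constraints.

Infeasible: no point satisfies all constraints simultaneously.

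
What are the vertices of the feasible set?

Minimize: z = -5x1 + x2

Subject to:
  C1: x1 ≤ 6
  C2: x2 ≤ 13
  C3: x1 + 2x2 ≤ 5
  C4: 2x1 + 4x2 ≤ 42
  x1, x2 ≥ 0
Each vertex is the intersection of two constraint boundaries that also satisfies all remaining constraints:
  x1 = 0 and x2 = 0 → (0, 0)
  x1 + 2x2 = 5 and x2 = 0 → (5, 0)
  x1 + 2x2 = 5 and x1 = 0 → (0, 2.5)

Vertices: (0, 0), (5, 0), (0, 2.5)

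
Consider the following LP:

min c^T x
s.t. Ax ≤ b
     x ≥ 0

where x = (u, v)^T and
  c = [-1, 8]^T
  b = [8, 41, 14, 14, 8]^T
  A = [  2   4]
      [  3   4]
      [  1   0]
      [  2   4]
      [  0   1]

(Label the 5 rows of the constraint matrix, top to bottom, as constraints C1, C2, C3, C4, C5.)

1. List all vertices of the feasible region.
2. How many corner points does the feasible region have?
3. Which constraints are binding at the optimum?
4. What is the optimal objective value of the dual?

1. (0, 0), (4, 0), (0, 2)
2. 3
3. C1, v ≥ 0
4. -4 (by strong duality, equal to the primal optimum)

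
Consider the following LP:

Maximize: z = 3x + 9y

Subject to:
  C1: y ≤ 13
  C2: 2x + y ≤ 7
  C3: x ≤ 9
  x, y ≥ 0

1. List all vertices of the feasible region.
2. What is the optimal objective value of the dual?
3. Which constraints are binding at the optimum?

1. (0, 0), (3.5, 0), (0, 7)
2. 63 (by strong duality, equal to the primal optimum)
3. C2, x ≥ 0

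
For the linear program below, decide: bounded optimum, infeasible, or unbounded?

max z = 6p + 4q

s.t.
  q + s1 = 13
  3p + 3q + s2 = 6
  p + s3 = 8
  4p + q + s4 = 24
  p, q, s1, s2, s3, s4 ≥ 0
The point (2, 0) satisfies every constraint, so the LP is feasible; the constraints give p ≤ 8 and q ≤ 13, which with p, q ≥ 0 keep the feasible region inside a bounded box. A feasible, bounded LP attains a finite optimum at a vertex.

Evaluating z = 6p + 4q at each vertex:
  (0, 0): z = 0
  (2, 0): z = 12
  (0, 2): z = 8

Feasible with finite optimum z* = 12 at (2, 0).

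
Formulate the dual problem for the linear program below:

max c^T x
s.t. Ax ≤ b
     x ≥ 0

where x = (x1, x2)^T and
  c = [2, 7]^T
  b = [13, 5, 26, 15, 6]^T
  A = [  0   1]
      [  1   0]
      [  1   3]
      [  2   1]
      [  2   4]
Minimize: z = 13y1 + 5y2 + 26y3 + 15y4 + 6y5

Subject to:
  C1: -y2 - y3 - 2y4 - 2y5 ≤ -2
  C2: -y1 - 3y3 - y4 - 4y5 ≤ -7
  y1, y2, y3, y4, y5 ≥ 0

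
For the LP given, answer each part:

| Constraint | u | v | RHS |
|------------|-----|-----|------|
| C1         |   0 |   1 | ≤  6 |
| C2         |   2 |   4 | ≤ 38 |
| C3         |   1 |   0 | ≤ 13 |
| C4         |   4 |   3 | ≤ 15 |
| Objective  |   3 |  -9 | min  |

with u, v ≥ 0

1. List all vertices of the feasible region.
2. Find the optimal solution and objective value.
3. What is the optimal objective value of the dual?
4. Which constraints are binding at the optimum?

1. (0, 0), (3.75, 0), (0, 5)
2. u = 0, v = 5, z = -45
3. -45 (by strong duality, equal to the primal optimum)
4. C4, u ≥ 0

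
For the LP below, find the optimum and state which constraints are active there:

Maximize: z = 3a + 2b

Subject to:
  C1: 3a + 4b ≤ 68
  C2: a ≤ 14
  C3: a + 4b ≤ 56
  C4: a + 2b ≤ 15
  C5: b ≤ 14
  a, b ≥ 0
Optimal: a = 14, b = 0.5
Slack at optimum:
  C1: slack = 24
  C2: slack = 0 (binding)
  C3: slack = 40
  C4: slack = 0 (binding)
  C5: slack = 13.5
  a ≥ 0: a = 14
  b ≥ 0: b = 0.5
Binding constraints: C2, C4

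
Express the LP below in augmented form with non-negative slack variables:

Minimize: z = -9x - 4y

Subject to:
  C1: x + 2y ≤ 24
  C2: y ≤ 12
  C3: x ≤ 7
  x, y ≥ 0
min z = -9x - 4y

s.t.
  x + 2y + s1 = 24
  y + s2 = 12
  x + s3 = 7
  x, y, s1, s2, s3 ≥ 0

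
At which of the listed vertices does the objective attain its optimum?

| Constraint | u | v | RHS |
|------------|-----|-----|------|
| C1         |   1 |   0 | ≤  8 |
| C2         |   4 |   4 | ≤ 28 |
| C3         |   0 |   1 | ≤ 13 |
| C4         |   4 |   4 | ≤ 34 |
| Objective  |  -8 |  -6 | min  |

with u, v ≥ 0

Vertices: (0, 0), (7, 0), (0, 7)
Evaluating z = -8u - 6v at each vertex:
  (0, 0): z = 0
  (7, 0): z = -56
  (0, 7): z = -42

The smallest value is z = -56, attained at (7, 0).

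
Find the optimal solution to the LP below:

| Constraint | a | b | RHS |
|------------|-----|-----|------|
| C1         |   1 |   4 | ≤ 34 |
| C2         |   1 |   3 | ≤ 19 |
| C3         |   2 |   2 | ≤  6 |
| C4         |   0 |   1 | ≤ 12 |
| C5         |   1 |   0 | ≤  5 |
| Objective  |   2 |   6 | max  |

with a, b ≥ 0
a = 0, b = 3, z = 18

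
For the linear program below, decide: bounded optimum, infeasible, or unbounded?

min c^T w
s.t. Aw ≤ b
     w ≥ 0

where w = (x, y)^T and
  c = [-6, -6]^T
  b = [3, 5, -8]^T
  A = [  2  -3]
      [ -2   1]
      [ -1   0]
Feasible point: (8, 5) satisfies every constraint, so the LP is feasible.
Direction d = (1, 1): for each constraint row a, a·d ≤ 0 —
  (2)(1) + (-3)(1) = -1 ≤ 0
  (-2)(1) + (1)(1) = -1 ≤ 0
  (-1)(1) + (0)(1) = -1 ≤ 0
and d ≥ 0, so (8, 5) + t·d stays feasible for every t ≥ 0. Along this ray z = -6x - 6y changes by -12 per unit t, so z → −∞.

The LP is unbounded; z can be made arbitrarily small.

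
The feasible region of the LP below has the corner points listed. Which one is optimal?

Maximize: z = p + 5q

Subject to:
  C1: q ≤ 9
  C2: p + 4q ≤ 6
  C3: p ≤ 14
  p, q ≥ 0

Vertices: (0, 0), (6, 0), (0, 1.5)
Evaluating z = p + 5q at each vertex:
  (0, 0): z = 0
  (6, 0): z = 6
  (0, 1.5): z = 7.5

The largest value is z = 7.5, attained at (0, 1.5).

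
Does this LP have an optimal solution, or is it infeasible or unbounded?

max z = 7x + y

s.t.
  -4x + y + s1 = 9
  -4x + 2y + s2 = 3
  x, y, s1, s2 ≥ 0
Feasible point: (0, 0) satisfies every constraint, so the LP is feasible.
Direction d = (1, 0): for each constraint row a, a·d ≤ 0 —
  (-4)(1) + (1)(0) = -4 ≤ 0
  (-4)(1) + (2)(0) = -4 ≤ 0
and d ≥ 0, so (0, 0) + t·d stays feasible for every t ≥ 0. Along this ray z = 7x + y changes by 7 per unit t, so z → +∞.

Unbounded: there is a feasible ray along which z → +∞.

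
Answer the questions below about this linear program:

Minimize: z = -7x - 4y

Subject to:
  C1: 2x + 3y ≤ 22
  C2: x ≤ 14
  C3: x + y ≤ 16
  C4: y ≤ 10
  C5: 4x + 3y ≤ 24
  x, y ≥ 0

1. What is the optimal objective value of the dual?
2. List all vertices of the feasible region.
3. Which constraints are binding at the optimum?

1. -42 (by strong duality, equal to the primal optimum)
2. (0, 0), (6, 0), (1, 6.667), (0, 7.333)
3. C5, y ≥ 0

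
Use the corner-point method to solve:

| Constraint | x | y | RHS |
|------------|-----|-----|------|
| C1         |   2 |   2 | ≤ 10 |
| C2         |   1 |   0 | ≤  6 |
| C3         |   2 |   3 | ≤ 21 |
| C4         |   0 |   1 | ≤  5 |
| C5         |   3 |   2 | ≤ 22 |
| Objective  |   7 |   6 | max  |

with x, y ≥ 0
Each vertex is the intersection of two constraint boundaries that also satisfies all remaining constraints:
  x = 0 and y = 0 → (0, 0)
  2x + 2y = 10 and y = 0 → (5, 0)
  2x + 2y = 10 and y = 5 → (0, 5)

Evaluating z = 7x + 6y at each vertex:
  (0, 0): z = 0
  (5, 0): z = 35
  (0, 5): z = 30

The maximum is at (5, 0) with z = 35.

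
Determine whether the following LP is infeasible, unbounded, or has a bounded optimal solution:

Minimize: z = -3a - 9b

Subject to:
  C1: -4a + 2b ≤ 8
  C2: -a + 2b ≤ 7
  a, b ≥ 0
Feasible point: (0, 0) satisfies every constraint, so the LP is feasible.
Direction d = (1, 0): for each constraint row a, a·d ≤ 0 —
  (-4)(1) + (2)(0) = -4 ≤ 0
  (-1)(1) + (2)(0) = -1 ≤ 0
and d ≥ 0, so (0, 0) + t·d stays feasible for every t ≥ 0. Along this ray z = -3a - 9b changes by -3 per unit t, so z → −∞.

The LP is unbounded; z can be made arbitrarily small.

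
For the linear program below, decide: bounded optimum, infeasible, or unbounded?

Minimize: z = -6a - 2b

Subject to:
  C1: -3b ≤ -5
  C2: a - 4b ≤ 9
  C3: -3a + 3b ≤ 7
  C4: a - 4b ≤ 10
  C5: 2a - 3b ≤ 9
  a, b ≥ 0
Feasible point: (0, 2) satisfies every constraint, so the LP is feasible.
Direction d = (1, 1): for each constraint row a, a·d ≤ 0 —
  (0)(1) + (-3)(1) = -3 ≤ 0
  (1)(1) + (-4)(1) = -3 ≤ 0
  (-3)(1) + (3)(1) = 0 ≤ 0
  (1)(1) + (-4)(1) = -3 ≤ 0
  (2)(1) + (-3)(1) = -1 ≤ 0
and d ≥ 0, so (0, 2) + t·d stays feasible for every t ≥ 0. Along this ray z = -6a - 2b changes by -8 per unit t, so z → −∞.

The LP is unbounded; z can be made arbitrarily small.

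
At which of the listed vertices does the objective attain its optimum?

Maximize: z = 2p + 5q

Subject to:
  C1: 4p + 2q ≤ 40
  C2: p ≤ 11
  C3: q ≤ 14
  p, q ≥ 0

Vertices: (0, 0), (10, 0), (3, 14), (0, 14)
Evaluating z = 2p + 5q at each vertex:
  (0, 0): z = 0
  (10, 0): z = 20
  (3, 14): z = 76
  (0, 14): z = 70

The largest value is z = 76, attained at (3, 14).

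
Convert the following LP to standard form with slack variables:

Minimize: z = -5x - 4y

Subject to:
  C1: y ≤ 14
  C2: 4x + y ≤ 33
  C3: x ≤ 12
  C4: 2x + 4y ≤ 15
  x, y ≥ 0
min z = -5x - 4y

s.t.
  y + s1 = 14
  4x + y + s2 = 33
  x + s3 = 12
  2x + 4y + s4 = 15
  x, y, s1, s2, s3, s4 ≥ 0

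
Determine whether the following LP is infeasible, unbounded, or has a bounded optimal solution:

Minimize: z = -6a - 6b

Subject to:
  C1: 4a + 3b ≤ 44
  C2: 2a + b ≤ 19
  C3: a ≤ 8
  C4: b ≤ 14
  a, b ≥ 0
The point (0.5, 14) satisfies every constraint, so the LP is feasible; the constraints give a ≤ 8 and b ≤ 14, which with a, b ≥ 0 keep the feasible region inside a bounded box. A feasible, bounded LP attains a finite optimum at a vertex.

Feasible with finite optimum z* = -87 at (0.5, 14).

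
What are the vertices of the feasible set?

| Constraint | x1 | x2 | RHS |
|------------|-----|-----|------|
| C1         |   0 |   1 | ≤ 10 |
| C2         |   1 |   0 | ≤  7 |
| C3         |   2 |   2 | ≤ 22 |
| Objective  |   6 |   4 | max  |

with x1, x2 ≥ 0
Each vertex is the intersection of two constraint boundaries that also satisfies all remaining constraints:
  x1 = 0 and x2 = 0 → (0, 0)
  x1 = 7 and x2 = 0 → (7, 0)
  x1 = 7 and 2x1 + 2x2 = 22 → (7, 4)
  x2 = 10 and 2x1 + 2x2 = 22 → (1, 10)
  x2 = 10 and x1 = 0 → (0, 10)

Vertices: (0, 0), (7, 0), (7, 4), (1, 10), (0, 10)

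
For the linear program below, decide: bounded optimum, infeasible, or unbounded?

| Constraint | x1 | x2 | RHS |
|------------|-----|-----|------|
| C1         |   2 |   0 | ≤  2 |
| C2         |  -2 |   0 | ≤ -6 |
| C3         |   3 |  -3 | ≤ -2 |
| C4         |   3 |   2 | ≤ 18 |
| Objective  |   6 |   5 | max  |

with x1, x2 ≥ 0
C1 requires 2x1 ≤ 2, while C2 (-2x1 ≤ -6) is equivalent to 2x1 ≥ 6. Together they would need 6 ≤ 2x1 ≤ 2, which is impossible since 6 > 2. No point satisfies all constraints.

Infeasible: no point satisfies all constraints simultaneously.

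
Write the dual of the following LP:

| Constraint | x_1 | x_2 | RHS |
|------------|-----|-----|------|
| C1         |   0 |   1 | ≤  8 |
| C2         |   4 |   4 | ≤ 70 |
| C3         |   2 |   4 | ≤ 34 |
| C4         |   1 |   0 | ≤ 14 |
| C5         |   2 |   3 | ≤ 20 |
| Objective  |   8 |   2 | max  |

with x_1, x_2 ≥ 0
Minimize: z = 8y1 + 70y2 + 34y3 + 14y4 + 20y5

Subject to:
  C1: -4y2 - 2y3 - y4 - 2y5 ≤ -8
  C2: -y1 - 4y2 - 4y3 - 3y5 ≤ -2
  y1, y2, y3, y4, y5 ≥ 0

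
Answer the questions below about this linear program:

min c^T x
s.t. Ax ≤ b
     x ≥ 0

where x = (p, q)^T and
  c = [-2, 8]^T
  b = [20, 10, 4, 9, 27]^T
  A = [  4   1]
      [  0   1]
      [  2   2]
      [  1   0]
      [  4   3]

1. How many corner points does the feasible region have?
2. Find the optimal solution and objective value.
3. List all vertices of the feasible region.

1. 3
2. p = 2, q = 0, z = -4
3. (0, 0), (2, 0), (0, 2)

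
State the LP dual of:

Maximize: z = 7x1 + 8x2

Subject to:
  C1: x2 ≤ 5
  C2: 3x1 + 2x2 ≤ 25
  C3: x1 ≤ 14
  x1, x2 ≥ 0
Minimize: z = 5y1 + 25y2 + 14y3

Subject to:
  C1: -3y2 - y3 ≤ -7
  C2: -y1 - 2y2 ≤ -8
  y1, y2, y3 ≥ 0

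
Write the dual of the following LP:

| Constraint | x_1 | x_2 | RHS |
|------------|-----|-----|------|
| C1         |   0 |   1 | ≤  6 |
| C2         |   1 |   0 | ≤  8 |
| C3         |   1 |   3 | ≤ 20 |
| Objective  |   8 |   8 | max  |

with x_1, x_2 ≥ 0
Minimize: z = 6y1 + 8y2 + 20y3

Subject to:
  C1: -y2 - y3 ≤ -8
  C2: -y1 - 3y3 ≤ -8
  y1, y2, y3 ≥ 0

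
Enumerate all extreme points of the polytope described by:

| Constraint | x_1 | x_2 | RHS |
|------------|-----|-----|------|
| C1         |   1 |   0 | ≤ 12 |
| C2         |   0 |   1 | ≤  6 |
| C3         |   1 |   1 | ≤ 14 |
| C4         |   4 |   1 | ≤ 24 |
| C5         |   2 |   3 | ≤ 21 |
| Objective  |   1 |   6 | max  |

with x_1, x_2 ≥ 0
Each vertex is the intersection of two constraint boundaries that also satisfies all remaining constraints:
  x_1 = 0 and x_2 = 0 → (0, 0)
  4x_1 + x_2 = 24 and x_2 = 0 → (6, 0)
  4x_1 + x_2 = 24 and 2x_1 + 3x_2 = 21 → (5.1, 3.6)
  x_2 = 6 and 2x_1 + 3x_2 = 21 → (1.5, 6)
  x_2 = 6 and x_1 = 0 → (0, 6)

Vertices: (0, 0), (6, 0), (5.1, 3.6), (1.5, 6), (0, 6)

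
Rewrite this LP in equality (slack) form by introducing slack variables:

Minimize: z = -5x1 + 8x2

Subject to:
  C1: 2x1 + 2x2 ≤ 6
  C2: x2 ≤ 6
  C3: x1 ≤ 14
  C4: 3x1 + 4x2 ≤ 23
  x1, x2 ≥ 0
min z = -5x1 + 8x2

s.t.
  2x1 + 2x2 + s1 = 6
  x2 + s2 = 6
  x1 + s3 = 14
  3x1 + 4x2 + s4 = 23
  x1, x2, s1, s2, s3, s4 ≥ 0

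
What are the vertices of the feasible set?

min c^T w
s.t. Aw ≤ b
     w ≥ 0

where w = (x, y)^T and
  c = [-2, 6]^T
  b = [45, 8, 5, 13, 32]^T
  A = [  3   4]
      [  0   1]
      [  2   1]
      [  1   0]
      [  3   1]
Each vertex is the intersection of two constraint boundaries that also satisfies all remaining constraints:
  x = 0 and y = 0 → (0, 0)
  2x + y = 5 and y = 0 → (2.5, 0)
  2x + y = 5 and x = 0 → (0, 5)

Vertices: (0, 0), (2.5, 0), (0, 5)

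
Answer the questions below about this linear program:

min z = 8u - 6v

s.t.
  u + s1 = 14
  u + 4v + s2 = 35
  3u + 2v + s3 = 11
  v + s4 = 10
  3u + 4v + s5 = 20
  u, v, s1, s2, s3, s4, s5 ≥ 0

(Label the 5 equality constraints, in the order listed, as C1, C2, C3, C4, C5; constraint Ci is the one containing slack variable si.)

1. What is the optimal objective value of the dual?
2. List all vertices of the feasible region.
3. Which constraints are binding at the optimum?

1. -30 (by strong duality, equal to the primal optimum)
2. (0, 0), (3.667, 0), (0.6667, 4.5), (0, 5)
3. C5, u ≥ 0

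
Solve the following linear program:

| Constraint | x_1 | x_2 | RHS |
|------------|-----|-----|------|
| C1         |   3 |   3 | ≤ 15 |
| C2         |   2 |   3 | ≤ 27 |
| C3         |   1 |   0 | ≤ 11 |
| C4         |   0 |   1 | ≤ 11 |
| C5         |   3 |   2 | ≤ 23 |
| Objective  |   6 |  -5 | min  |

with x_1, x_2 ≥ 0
x_1 = 0, x_2 = 5, z = -25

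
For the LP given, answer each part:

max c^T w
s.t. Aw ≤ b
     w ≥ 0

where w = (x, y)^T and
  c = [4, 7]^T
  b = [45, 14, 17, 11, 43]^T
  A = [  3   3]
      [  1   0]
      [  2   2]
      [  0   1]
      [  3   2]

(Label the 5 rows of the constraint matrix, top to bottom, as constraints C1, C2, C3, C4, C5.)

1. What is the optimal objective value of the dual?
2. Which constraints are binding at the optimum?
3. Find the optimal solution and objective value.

1. 59.5 (by strong duality, equal to the primal optimum)
2. C3, x ≥ 0
3. x = 0, y = 8.5, z = 59.5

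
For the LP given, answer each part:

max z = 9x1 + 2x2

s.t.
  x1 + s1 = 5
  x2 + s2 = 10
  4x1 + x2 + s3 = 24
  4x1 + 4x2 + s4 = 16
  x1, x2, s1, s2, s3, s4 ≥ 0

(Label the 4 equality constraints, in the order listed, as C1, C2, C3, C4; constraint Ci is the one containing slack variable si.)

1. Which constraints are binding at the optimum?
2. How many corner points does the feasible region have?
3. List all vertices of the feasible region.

1. C4, x2 ≥ 0
2. 3
3. (0, 0), (4, 0), (0, 4)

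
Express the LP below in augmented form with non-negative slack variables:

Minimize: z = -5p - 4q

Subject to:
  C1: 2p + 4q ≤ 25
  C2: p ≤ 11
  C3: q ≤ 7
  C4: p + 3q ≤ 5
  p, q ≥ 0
min z = -5p - 4q

s.t.
  2p + 4q + s1 = 25
  p + s2 = 11
  q + s3 = 7
  p + 3q + s4 = 5
  p, q, s1, s2, s3, s4 ≥ 0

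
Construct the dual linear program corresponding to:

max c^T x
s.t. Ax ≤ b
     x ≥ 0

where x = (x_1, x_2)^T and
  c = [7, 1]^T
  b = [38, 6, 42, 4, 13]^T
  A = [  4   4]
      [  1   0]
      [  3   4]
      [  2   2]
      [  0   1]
Minimize: z = 38y1 + 6y2 + 42y3 + 4y4 + 13y5

Subject to:
  C1: -4y1 - y2 - 3y3 - 2y4 ≤ -7
  C2: -4y1 - 4y3 - 2y4 - y5 ≤ -1
  y1, y2, y3, y4, y5 ≥ 0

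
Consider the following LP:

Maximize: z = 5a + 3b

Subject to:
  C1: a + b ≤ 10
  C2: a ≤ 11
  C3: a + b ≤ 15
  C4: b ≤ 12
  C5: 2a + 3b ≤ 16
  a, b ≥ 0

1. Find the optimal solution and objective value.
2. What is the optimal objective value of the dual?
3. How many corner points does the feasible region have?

1. a = 8, b = 0, z = 40
2. 40 (by strong duality, equal to the primal optimum)
3. 3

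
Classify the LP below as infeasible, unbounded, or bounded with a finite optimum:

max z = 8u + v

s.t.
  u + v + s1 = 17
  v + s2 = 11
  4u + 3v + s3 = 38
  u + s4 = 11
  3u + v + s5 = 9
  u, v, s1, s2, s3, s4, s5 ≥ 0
The point (3, 0) satisfies every constraint, so the LP is feasible; the constraints give u ≤ 11 and v ≤ 11, which with u, v ≥ 0 keep the feasible region inside a bounded box. A feasible, bounded LP attains a finite optimum at a vertex.

Evaluating z = 8u + v at each vertex:
  (0, 0): z = 0
  (3, 0): z = 24
  (0, 9): z = 9

Bounded optimum: z* = 24 at (3, 0).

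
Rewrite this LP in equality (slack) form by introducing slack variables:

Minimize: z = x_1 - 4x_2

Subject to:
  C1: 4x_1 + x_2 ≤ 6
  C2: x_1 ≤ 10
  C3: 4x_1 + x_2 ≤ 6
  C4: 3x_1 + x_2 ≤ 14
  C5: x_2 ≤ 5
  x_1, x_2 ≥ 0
min z = x_1 - 4x_2

s.t.
  4x_1 + x_2 + s1 = 6
  x_1 + s2 = 10
  4x_1 + x_2 + s3 = 6
  3x_1 + x_2 + s4 = 14
  x_2 + s5 = 5
  x_1, x_2, s1, s2, s3, s4, s5 ≥ 0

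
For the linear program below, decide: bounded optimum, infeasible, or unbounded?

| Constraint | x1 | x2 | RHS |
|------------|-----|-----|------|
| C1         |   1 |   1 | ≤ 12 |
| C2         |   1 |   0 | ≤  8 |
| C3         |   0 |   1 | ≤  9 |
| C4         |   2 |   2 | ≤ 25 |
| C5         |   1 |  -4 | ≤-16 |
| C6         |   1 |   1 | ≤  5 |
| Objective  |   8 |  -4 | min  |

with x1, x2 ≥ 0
The point (0, 5) satisfies every constraint, so the LP is feasible; the constraints give x1 ≤ 8 and x2 ≤ 9, which with x1, x2 ≥ 0 keep the feasible region inside a bounded box. A feasible, bounded LP attains a finite optimum at a vertex.

The LP has an optimal solution: (0, 5) with z = -20.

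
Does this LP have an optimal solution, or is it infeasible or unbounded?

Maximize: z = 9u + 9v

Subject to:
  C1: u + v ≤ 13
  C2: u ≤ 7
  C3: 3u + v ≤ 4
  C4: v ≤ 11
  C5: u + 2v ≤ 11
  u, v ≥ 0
The point (0, 4) satisfies every constraint, so the LP is feasible; the constraints give u ≤ 7 and v ≤ 11, which with u, v ≥ 0 keep the feasible region inside a bounded box. A feasible, bounded LP attains a finite optimum at a vertex.

Bounded optimum: z* = 36 at (0, 4).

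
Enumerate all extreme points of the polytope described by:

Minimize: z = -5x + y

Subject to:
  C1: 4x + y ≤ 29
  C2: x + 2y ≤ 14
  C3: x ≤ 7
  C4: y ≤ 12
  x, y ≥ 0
Each vertex is the intersection of two constraint boundaries that also satisfies all remaining constraints:
  x = 0 and y = 0 → (0, 0)
  x = 7 and y = 0 → (7, 0)
  4x + y = 29 and x = 7 → (7, 1)
  4x + y = 29 and x + 2y = 14 → (6.286, 3.857)
  x + 2y = 14 and x = 0 → (0, 7)

Vertices: (0, 0), (7, 0), (7, 1), (6.286, 3.857), (0, 7)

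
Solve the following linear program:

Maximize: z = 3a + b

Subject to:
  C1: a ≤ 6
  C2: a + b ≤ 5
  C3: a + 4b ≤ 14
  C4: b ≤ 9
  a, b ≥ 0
Each vertex is the intersection of two constraint boundaries that also satisfies all remaining constraints:
  a = 0 and b = 0 → (0, 0)
  a + b = 5 and b = 0 → (5, 0)
  a + b = 5 and a + 4b = 14 → (2, 3)
  a + 4b = 14 and a = 0 → (0, 3.5)

Evaluating z = 3a + b at each vertex:
  (0, 0): z = 0
  (5, 0): z = 15
  (2, 3): z = 9
  (0, 3.5): z = 3.5

The maximum is at (5, 0) with z = 15.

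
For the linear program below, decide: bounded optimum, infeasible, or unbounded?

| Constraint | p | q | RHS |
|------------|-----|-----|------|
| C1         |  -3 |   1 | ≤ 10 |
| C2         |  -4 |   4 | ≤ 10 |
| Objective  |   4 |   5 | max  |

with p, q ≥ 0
Feasible point: (0, 0) satisfies every constraint, so the LP is feasible.
Direction d = (1, 0): for each constraint row a, a·d ≤ 0 —
  (-3)(1) + (1)(0) = -3 ≤ 0
  (-4)(1) + (4)(0) = -4 ≤ 0
and d ≥ 0, so (0, 0) + t·d stays feasible for every t ≥ 0. Along this ray z = 4p + 5q changes by 4 per unit t, so z → +∞.

Unbounded: there is a feasible ray along which z → +∞.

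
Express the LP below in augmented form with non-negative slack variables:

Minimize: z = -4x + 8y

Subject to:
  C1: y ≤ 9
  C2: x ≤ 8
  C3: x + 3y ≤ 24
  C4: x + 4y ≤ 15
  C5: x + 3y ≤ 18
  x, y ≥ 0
min z = -4x + 8y

s.t.
  y + s1 = 9
  x + s2 = 8
  x + 3y + s3 = 24
  x + 4y + s4 = 15
  x + 3y + s5 = 18
  x, y, s1, s2, s3, s4, s5 ≥ 0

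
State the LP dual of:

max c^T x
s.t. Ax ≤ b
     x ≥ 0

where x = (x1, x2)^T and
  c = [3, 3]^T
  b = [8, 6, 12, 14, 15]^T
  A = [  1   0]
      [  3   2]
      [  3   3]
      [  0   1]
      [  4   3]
Minimize: z = 8y1 + 6y2 + 12y3 + 14y4 + 15y5

Subject to:
  C1: -y1 - 3y2 - 3y3 - 4y5 ≤ -3
  C2: -2y2 - 3y3 - y4 - 3y5 ≤ -3
  y1, y2, y3, y4, y5 ≥ 0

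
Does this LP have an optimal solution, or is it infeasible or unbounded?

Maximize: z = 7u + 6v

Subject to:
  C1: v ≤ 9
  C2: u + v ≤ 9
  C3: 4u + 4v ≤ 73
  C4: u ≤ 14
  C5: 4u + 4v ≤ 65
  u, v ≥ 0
The point (9, 0) satisfies every constraint, so the LP is feasible; the constraints give u ≤ 14 and v ≤ 9, which with u, v ≥ 0 keep the feasible region inside a bounded box. A feasible, bounded LP attains a finite optimum at a vertex.

Evaluating z = 7u + 6v at each vertex:
  (0, 0): z = 0
  (9, 0): z = 63
  (0, 9): z = 54

Feasible with finite optimum z* = 63 at (9, 0).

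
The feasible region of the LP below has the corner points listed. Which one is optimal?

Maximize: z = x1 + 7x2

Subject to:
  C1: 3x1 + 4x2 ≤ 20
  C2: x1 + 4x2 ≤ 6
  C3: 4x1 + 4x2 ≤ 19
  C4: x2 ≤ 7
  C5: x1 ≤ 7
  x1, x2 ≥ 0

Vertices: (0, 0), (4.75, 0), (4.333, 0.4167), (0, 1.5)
Evaluating z = x1 + 7x2 at each vertex:
  (0, 0): z = 0
  (4.75, 0): z = 4.75
  (4.333, 0.4167): z = 7.25
  (0, 1.5): z = 10.5

The largest value is z = 10.5, attained at (0, 1.5).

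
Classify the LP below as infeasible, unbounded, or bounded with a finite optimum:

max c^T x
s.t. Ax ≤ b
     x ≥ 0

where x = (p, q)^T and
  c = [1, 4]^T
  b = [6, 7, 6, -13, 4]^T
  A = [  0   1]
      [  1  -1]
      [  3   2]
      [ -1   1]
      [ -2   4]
One constraint requires p - q ≤ 7, while the constraint -p + q ≤ -13 is equivalent to p - q ≥ 13. Together they would need 13 ≤ p - q ≤ 7, which is impossible since 13 > 7. No point satisfies all constraints.

The feasible region is empty; the LP is infeasible.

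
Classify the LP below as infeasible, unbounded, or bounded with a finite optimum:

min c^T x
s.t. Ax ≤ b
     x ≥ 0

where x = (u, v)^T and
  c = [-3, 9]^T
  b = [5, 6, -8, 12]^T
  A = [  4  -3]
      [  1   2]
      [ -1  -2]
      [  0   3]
One constraint requires u + 2v ≤ 6, while the constraint -u - 2v ≤ -8 is equivalent to u + 2v ≥ 8. Together they would need 8 ≤ u + 2v ≤ 6, which is impossible since 8 > 6. No point satisfies all constraints.

Infeasible — the constraint set is empty.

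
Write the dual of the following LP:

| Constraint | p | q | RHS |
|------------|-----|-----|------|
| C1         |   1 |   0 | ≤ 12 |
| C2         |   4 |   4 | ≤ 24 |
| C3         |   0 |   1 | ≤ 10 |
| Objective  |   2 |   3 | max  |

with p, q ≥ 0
Minimize: z = 12y1 + 24y2 + 10y3

Subject to:
  C1: -y1 - 4y2 ≤ -2
  C2: -4y2 - y3 ≤ -3
  y1, y2, y3 ≥ 0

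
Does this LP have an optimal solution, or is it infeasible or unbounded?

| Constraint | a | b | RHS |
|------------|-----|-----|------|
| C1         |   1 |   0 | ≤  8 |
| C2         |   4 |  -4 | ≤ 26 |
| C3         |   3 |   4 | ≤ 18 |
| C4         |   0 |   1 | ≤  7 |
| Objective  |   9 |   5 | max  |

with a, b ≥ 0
The point (6, 0) satisfies every constraint, so the LP is feasible; the constraints give a ≤ 8 and b ≤ 7, which with a, b ≥ 0 keep the feasible region inside a bounded box. A feasible, bounded LP attains a finite optimum at a vertex.

Evaluating z = 9a + 5b at each vertex:
  (0, 0): z = 0
  (6, 0): z = 54
  (0, 4.5): z = 22.5

Bounded optimum: z* = 54 at (6, 0).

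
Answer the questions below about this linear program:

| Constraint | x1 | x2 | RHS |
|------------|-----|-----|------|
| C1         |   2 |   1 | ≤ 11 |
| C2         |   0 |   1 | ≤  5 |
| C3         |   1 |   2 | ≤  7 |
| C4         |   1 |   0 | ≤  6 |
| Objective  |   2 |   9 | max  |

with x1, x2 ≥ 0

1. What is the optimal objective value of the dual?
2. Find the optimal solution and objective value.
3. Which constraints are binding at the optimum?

1. 31.5 (by strong duality, equal to the primal optimum)
2. x1 = 0, x2 = 3.5, z = 31.5
3. C3, x1 ≥ 0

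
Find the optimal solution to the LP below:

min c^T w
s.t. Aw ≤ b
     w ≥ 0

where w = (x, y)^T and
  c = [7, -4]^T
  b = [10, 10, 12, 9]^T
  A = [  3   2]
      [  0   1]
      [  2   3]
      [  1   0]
Each vertex is the intersection of two constraint boundaries that also satisfies all remaining constraints:
  x = 0 and y = 0 → (0, 0)
  3x + 2y = 10 and y = 0 → (3.333, 0)
  3x + 2y = 10 and 2x + 3y = 12 → (1.2, 3.2)
  2x + 3y = 12 and x = 0 → (0, 4)

Evaluating z = 7x - 4y at each vertex:
  (0, 0): z = 0
  (3.333, 0): z = 23.33
  (1.2, 3.2): z = -4.4
  (0, 4): z = -16

The minimum is at (0, 4) with z = -16.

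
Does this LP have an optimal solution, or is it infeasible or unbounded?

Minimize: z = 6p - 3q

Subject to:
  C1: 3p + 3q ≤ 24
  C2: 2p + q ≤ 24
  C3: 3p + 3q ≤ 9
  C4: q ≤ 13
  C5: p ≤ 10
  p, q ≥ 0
The point (0, 3) satisfies every constraint, so the LP is feasible; the constraints give p ≤ 10 and q ≤ 13, which with p, q ≥ 0 keep the feasible region inside a bounded box. A feasible, bounded LP attains a finite optimum at a vertex.

Feasible with finite optimum z* = -9 at (0, 3).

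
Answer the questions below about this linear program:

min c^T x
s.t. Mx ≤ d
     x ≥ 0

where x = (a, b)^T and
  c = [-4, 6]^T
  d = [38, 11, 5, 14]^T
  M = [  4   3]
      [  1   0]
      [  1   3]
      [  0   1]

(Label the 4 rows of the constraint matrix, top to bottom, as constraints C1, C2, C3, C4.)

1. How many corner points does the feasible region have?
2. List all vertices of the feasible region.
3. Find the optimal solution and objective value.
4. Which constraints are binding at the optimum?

1. 3
2. (0, 0), (5, 0), (0, 1.667)
3. a = 5, b = 0, z = -20
4. C3, b ≥ 0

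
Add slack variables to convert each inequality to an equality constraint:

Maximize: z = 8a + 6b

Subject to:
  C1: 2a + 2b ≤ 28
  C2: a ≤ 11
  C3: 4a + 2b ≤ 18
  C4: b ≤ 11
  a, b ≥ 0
max z = 8a + 6b

s.t.
  2a + 2b + s1 = 28
  a + s2 = 11
  4a + 2b + s3 = 18
  b + s4 = 11
  a, b, s1, s2, s3, s4 ≥ 0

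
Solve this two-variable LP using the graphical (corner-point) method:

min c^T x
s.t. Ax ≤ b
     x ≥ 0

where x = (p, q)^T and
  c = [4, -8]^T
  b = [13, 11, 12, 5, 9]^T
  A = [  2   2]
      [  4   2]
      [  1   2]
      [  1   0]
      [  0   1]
Each vertex is the intersection of two constraint boundaries that also satisfies all remaining constraints:
  p = 0 and q = 0 → (0, 0)
  4p + 2q = 11 and q = 0 → (2.75, 0)
  4p + 2q = 11 and p = 0 → (0, 5.5)

Evaluating z = 4p - 8q at each vertex:
  (0, 0): z = 0
  (2.75, 0): z = 11
  (0, 5.5): z = -44

The minimum is at (0, 5.5) with z = -44.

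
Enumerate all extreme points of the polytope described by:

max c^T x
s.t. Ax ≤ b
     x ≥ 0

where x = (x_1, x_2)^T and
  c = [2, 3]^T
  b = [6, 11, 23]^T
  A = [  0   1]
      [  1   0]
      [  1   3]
Each vertex is the intersection of two constraint boundaries that also satisfies all remaining constraints:
  x_1 = 0 and x_2 = 0 → (0, 0)
  x_1 = 11 and x_2 = 0 → (11, 0)
  x_1 = 11 and x_1 + 3x_2 = 23 → (11, 4)
  x_2 = 6 and x_1 + 3x_2 = 23 → (5, 6)
  x_2 = 6 and x_1 = 0 → (0, 6)

Vertices: (0, 0), (11, 0), (11, 4), (5, 6), (0, 6)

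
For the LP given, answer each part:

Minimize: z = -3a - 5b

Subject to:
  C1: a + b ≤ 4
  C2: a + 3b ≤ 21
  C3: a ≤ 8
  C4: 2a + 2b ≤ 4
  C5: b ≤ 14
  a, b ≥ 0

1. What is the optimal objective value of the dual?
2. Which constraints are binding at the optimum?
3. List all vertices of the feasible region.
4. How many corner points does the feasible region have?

1. -10 (by strong duality, equal to the primal optimum)
2. C4, a ≥ 0
3. (0, 0), (2, 0), (0, 2)
4. 3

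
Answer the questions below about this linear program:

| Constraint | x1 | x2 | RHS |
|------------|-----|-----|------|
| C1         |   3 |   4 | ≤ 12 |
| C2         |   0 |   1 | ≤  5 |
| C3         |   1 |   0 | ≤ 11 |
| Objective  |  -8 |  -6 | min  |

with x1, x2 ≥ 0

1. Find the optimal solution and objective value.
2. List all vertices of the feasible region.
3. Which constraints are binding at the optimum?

1. x1 = 4, x2 = 0, z = -32
2. (0, 0), (4, 0), (0, 3)
3. C1, x2 ≥ 0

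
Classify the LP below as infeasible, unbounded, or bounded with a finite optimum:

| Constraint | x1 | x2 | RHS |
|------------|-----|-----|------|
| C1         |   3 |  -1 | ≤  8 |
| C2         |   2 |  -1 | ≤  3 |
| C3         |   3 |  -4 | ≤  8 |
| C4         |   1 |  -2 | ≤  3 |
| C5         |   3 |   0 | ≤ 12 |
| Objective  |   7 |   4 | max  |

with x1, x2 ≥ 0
Feasible point: (0, 0) satisfies every constraint, so the LP is feasible.
Direction d = (0, 1): for each constraint row a, a·d ≤ 0 —
  (3)(0) + (-1)(1) = -1 ≤ 0
  (2)(0) + (-1)(1) = -1 ≤ 0
  (3)(0) + (-4)(1) = -4 ≤ 0
  (1)(0) + (-2)(1) = -2 ≤ 0
  (3)(0) + (0)(1) = 0 ≤ 0
and d ≥ 0, so (0, 0) + t·d stays feasible for every t ≥ 0. Along this ray z = 7x1 + 4x2 changes by 4 per unit t, so z → +∞.

Unbounded — the objective can increase without bound over the feasible region.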